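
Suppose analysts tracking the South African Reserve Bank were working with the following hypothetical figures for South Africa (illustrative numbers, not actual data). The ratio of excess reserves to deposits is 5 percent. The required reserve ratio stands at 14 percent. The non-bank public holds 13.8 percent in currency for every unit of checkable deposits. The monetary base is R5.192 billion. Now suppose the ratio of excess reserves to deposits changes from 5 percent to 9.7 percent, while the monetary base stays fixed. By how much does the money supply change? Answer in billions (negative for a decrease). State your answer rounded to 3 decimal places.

Initially m₁ = (1 + 0.138) / (0.14 + 0.05 + 0.138) ≈ 3.46951, so M₁ = 3.46951 × 5.192 ≈ 18.0137 billion.
After the change m₂ = (1 + 0.138) / (0.14 + 0.097 + 0.138) ≈ 3.03467, so M₂ = 3.03467 × 5.192 ≈ 15.756 billion.
ΔM = M₂ − M₁ = 15.756 − 18.0137 = -2.2577 billion.

-2.258 billion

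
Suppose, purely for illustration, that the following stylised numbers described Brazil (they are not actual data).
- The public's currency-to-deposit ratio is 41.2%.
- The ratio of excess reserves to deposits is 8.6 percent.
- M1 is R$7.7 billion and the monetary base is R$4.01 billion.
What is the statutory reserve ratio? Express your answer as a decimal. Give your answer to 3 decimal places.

0.237

Using m = M/MB = 7.7/4.01 ≈ 1.920200. Since m = (1 + c)/(c + rr + e), the denominator satisfies c + rr + e = (1 + c)/m = (1 + 0.412) / 1.920200 ≈ 0.735340.
With c = 0.412 and e = 0.086, the statutory reserve ratio is 0.735340 − 0.412 − 0.086 = 0.23734.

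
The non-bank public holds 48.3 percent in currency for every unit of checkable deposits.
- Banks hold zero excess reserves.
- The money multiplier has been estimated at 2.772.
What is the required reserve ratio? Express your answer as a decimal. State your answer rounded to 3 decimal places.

Using m = 2.772. Since m = (1 + c)/(c + rr + e), the denominator satisfies c + rr + e = (1 + c)/m = (1 + 0.483) / 2.772 ≈ 0.534993.
With c = 0.483 and e = 0, the required reserve ratio is 0.534993 − 0.483 − 0 = 0.051993.

0.052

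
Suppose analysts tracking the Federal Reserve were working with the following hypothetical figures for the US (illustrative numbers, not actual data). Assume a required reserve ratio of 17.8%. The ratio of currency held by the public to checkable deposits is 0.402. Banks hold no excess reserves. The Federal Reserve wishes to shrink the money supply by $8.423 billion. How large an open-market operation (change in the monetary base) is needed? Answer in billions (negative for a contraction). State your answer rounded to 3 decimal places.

-3.485 billion

The money multiplier is m = (1 + c) / (rr + c) = (1 + 0.402) / (0.178 + 0.402) ≈ 2.41724.
ΔMB = ΔM / m = (−8.423) / 2.41724 ≈ -3.4846 billion.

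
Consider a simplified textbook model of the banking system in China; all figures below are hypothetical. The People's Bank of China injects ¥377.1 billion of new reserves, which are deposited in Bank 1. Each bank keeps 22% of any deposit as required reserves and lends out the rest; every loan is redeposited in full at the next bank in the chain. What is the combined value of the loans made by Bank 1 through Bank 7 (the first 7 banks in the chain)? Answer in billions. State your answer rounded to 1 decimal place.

Bank i lends (1 − rr)^i of the original deposit: Bank 1 lends 377.1·0.7800 = 294.1380, Bank 2 lends 377.1·0.7800² ≈ 229.4276, and so on.
Summing a geometric series: total = 377.1·[0.7800·(1 − 0.7800^7) / (1 − 0.7800)] ≈ 1102.1409 billion.

¥1102.1 billion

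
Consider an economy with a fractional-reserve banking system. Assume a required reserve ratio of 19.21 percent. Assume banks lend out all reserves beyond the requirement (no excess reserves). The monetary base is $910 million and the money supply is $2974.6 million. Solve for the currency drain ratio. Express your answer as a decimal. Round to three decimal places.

Using m = M/MB = 2974.6/910 ≈ 3.268791. From m = (1 + c)/(c + rr + e), rearranging gives 1 + c = m·(c + rr + e), so c·(1 − m) = m·(rr + e) − 1.
Hence c = [m·(rr + e) − 1]/(1 − m) = [3.268791 × (0.1921 + 0) − 1] / (1 − 3.268791) ≈ 0.163993.

0.164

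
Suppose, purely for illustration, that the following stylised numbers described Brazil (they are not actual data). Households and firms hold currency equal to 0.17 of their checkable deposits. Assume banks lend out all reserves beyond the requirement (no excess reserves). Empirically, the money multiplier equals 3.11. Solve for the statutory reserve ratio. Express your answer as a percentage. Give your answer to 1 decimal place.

20.6%

Using m = 3.11. Since m = (1 + c)/(c + rr + e), the denominator satisfies c + rr + e = (1 + c)/m = (1 + 0.17) / 3.11 ≈ 0.376206.
With c = 0.17 and e = 0, the statutory reserve ratio is 0.376206 − 0.17 − 0 = 0.206206.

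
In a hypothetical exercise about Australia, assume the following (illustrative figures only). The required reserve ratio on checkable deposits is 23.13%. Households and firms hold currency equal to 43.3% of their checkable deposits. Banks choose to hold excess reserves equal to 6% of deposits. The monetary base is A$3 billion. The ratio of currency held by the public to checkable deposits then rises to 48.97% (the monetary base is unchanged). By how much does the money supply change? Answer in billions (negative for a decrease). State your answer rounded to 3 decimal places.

-0.213 billion

Initially m₁ = (1 + 0.433) / (0.2313 + 0.06 + 0.433) ≈ 1.97846, so M₁ = 1.97846 × 3 ≈ 5.9354 billion.
After the change m₂ = (1 + 0.4897) / (0.2313 + 0.06 + 0.4897) ≈ 1.90743, so M₂ = 1.90743 × 3 ≈ 5.7223 billion.
ΔM = M₂ − M₁ = 5.7223 − 5.9354 = -0.2131 billion.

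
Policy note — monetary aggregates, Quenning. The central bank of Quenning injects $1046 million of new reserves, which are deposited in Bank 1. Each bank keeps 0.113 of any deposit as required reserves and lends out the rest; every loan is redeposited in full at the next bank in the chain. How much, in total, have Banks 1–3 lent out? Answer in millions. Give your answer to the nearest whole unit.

$2481 million

Bank i lends (1 − rr)^i of the original deposit: Bank 1 lends 1046·0.8870 = 927.8020, Bank 2 lends 1046·0.8870² ≈ 822.9604, and so on.
Summing a geometric series: total = 1046·[0.8870·(1 − 0.8870^3) / (1 − 0.8870)] ≈ 2480.7282 million.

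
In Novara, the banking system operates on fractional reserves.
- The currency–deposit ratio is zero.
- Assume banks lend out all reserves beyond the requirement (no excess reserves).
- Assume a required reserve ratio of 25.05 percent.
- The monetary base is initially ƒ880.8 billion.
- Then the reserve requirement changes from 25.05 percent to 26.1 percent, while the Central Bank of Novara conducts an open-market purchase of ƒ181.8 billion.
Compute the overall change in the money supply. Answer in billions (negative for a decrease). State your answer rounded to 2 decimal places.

ƒ555.10 billion

Before: m₁ = 1 / (0.2505) ≈ 3.9920160, MB₁ = 880.8, so M₁ = 3.9920160 × 880.8 ≈ 3516.1677 billion.
After: m₂ = 1 / (0.261) ≈ 3.8314176, MB₂ = 880.8 + 181.8 = 1062.6, so M₂ = 3.8314176 × 1062.6 ≈ 4071.2643 billion.
ΔM = M₂ − M₁ = 4071.2643 − 3516.1677 = 555.0966 billion.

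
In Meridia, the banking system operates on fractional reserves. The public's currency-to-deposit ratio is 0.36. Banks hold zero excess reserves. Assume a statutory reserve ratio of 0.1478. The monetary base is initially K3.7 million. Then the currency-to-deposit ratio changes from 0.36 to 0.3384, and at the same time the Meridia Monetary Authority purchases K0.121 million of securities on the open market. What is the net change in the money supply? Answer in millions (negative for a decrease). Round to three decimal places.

Before: m₁ = (1 + 0.36) / (0.1478 + 0.36) ≈ 2.67822, MB₁ = 3.7, so M₁ = 2.67822 × 3.7 ≈ 9.9094 million.
After: m₂ = (1 + 0.3384) / (0.1478 + 0.3384) ≈ 2.75278, MB₂ = 3.7 + 0.121 = 3.821, so M₂ = 2.75278 × 3.821 ≈ 10.5184 million.
ΔM = M₂ − M₁ = 10.5184 − 9.9094 = 0.609 million.

K0.609 million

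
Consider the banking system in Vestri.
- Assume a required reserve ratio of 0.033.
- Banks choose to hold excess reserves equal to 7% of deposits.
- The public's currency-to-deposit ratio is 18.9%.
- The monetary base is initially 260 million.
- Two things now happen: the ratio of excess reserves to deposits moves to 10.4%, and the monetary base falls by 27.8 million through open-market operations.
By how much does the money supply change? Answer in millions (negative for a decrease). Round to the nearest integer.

Before: m₁ = (1 + 0.189) / (0.033 + 0.07 + 0.189) ≈ 4.0719, MB₁ = 260, so M₁ = 4.0719 × 260 = 1058.694 million.
After: m₂ = (1 + 0.189) / (0.033 + 0.104 + 0.189) ≈ 3.6472, MB₂ = 260 − 27.8 = 232.2, so M₂ = 3.6472 × 232.2 ≈ 846.8798 million.
ΔM = M₂ − M₁ = 846.8798 − 1058.694 = -211.8142 million.

-212 million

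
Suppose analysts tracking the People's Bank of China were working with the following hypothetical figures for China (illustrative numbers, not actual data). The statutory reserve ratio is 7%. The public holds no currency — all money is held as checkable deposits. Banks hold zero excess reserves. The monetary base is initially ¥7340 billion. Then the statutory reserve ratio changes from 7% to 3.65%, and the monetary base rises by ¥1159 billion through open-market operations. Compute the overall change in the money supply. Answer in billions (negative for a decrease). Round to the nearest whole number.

Before: m₁ = 1 / (0.07) ≈ 14.28571, MB₁ = 7340, so M₁ = 14.28571 × 7340 = 104857.1114 billion.
After: m₂ = 1 / (0.0365) ≈ 27.39726, MB₂ = 7340 + 1159 = 8499, so M₂ = 27.39726 × 8499 ≈ 232849.3127 billion.
ΔM = M₂ − M₁ = 232849.3127 − 104857.1114 = 127992.2013 billion.

¥127992 billion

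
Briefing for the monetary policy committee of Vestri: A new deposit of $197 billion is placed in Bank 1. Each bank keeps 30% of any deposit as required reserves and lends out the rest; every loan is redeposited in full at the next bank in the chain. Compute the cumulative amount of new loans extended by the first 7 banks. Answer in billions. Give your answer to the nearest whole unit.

$422 billion

Bank i lends (1 − rr)^i of the original deposit: Bank 1 lends 197·0.7000 = 137.9000, Bank 2 lends 197·0.7000² = 96.5300, and so on.
Summing a geometric series: total = 197·[0.7000·(1 − 0.7000^7) / (1 − 0.7000)] ≈ 421.8111 billion.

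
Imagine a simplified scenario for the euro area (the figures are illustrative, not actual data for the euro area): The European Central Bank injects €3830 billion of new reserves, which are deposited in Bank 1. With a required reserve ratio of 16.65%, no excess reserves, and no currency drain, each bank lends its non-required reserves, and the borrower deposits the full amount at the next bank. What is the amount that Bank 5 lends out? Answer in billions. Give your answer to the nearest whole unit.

€1541 billion

Each bank lends a fraction (1 − rr) = 0.8335 of the deposit it receives, so Bank 5 receives 3830·0.8335^4 and lends 3830·0.8335^5 ≈ 1540.7309 billion.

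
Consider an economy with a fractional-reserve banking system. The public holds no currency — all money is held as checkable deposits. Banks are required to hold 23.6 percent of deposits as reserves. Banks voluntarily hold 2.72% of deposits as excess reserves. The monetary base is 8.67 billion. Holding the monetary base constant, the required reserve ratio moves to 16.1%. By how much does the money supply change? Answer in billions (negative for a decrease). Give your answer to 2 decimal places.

13.13 billion

Initially m₁ = 1 / (0.236 + 0.0272) ≈ 3.7994, so M₁ = 3.7994 × 8.67 ≈ 32.9408 billion.
After the change m₂ = 1 / (0.161 + 0.0272) ≈ 5.3135, so M₂ = 5.3135 × 8.67 ≈ 46.068 billion.
ΔM = M₂ − M₁ = 46.068 − 32.9408 = 13.1272 billion.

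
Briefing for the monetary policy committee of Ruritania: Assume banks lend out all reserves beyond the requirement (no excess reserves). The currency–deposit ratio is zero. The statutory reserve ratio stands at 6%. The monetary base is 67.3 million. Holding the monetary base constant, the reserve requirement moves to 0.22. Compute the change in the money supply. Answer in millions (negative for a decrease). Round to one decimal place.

-815.8 million

Initially m₁ = 1 / (0.06) ≈ 16.6667, so M₁ = 16.6667 × 67.3 ≈ 1121.6689 million.
After the change m₂ = 1 / (0.22) ≈ 4.5455, so M₂ = 4.5455 × 67.3 ≈ 305.9121 million.
ΔM = M₂ − M₁ = 305.9121 − 1121.6689 = -815.7568 million.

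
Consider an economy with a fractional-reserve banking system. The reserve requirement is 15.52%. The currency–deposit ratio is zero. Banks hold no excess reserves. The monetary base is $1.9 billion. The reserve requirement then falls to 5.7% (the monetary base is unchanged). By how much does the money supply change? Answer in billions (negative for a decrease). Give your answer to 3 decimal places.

Initially m₁ = 1 / (0.1552) ≈ 6.44330, so M₁ = 6.44330 × 1.9 ≈ 12.2423 billion.
After the change m₂ = 1 / (0.057) ≈ 17.54386, so M₂ = 17.54386 × 1.9 ≈ 33.3333 billion.
ΔM = M₂ − M₁ = 33.3333 − 12.2423 = 21.091 billion.

$21.091 billion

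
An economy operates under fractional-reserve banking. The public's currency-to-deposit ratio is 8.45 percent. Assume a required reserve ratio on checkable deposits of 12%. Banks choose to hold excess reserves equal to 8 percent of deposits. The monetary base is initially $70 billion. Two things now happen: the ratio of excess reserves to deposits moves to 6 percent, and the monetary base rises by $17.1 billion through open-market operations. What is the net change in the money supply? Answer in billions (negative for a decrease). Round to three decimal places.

$90.290 billion

Before: m₁ = (1 + 0.0845) / (0.12 + 0.08 + 0.0845) ≈ 3.811951, MB₁ = 70, so M₁ = 3.811951 × 70 ≈ 266.8366 billion.
After: m₂ = (1 + 0.0845) / (0.12 + 0.06 + 0.0845) ≈ 4.100189, MB₂ = 70 + 17.1 = 87.1, so M₂ = 4.100189 × 87.1 ≈ 357.1265 billion.
ΔM = M₂ − M₁ = 357.1265 − 266.8366 = 90.2899 billion.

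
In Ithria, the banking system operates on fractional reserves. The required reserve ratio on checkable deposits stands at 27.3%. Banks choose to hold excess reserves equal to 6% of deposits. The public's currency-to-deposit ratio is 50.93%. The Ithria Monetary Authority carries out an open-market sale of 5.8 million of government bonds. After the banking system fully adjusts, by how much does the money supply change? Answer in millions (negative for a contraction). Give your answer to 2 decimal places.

-10.39 million

The money multiplier is m = (1 + c) / (rr + e + c) = (1 + 0.5093) / (0.273 + 0.06 + 0.5093) ≈ 1.7919.
The sale removes 5.8 million of base, so ΔM = m × ΔMB = 1.7919 × (−5.8) ≈ -10.393 million.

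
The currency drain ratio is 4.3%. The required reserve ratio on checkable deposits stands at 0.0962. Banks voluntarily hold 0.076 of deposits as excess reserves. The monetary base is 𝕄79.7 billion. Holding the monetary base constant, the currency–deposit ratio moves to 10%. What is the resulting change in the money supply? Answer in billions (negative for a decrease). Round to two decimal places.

Initially m₁ = (1 + 0.043) / (0.0962 + 0.076 + 0.043) ≈ 4.84665, so M₁ = 4.84665 × 79.7 ≈ 386.278 billion.
After the change m₂ = (1 + 0.1) / (0.0962 + 0.076 + 0.1) ≈ 4.04115, so M₂ = 4.04115 × 79.7 ≈ 322.0797 billion.
ΔM = M₂ − M₁ = 322.0797 − 386.278 = -64.1983 billion.

-64.20 billion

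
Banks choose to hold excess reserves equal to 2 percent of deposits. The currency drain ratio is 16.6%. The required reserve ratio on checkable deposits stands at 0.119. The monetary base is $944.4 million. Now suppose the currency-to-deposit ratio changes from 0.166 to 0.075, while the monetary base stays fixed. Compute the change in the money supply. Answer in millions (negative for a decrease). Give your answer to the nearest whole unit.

$1134 million

Initially m₁ = (1 + 0.166) / (0.119 + 0.02 + 0.166) ≈ 3.8230, so M₁ = 3.8230 × 944.4 = 3610.4412 million.
After the change m₂ = (1 + 0.075) / (0.119 + 0.02 + 0.075) ≈ 5.0234, so M₂ = 5.0234 × 944.4 ≈ 4744.099 million.
ΔM = M₂ − M₁ = 4744.099 − 3610.4412 = 1133.6578 million.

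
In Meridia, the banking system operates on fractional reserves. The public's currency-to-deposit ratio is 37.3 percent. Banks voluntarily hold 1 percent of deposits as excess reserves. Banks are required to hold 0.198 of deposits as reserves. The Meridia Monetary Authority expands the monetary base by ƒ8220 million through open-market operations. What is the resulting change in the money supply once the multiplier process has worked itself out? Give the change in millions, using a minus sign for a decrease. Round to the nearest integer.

ƒ19425 million

The money multiplier is m = (1 + c) / (rr + e + c) = (1 + 0.373) / (0.198 + 0.01 + 0.373) ≈ 2.36317.
The purchase adds 8220 million of base, so ΔM = m × ΔMB = 2.36317 × (+8220) = 19425.2574 million.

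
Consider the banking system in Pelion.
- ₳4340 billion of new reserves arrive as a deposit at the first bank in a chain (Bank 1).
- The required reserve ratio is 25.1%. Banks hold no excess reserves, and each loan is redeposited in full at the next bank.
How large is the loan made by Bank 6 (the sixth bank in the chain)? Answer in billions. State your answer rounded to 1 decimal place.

₳766.3 billion

Each bank lends a fraction (1 − rr) = 0.7490 of the deposit it receives, so Bank 6 receives 4340·0.7490^5 and lends 4340·0.7490^6 ≈ 766.2679 billion.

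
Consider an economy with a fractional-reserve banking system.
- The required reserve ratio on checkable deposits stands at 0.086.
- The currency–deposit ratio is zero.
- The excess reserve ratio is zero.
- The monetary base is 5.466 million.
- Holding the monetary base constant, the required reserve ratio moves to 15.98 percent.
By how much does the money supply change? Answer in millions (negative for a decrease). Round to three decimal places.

-29.353 million

Initially m₁ = 1 / (0.086) ≈ 11.62791, so M₁ = 11.62791 × 5.466 ≈ 63.5582 million.
After the change m₂ = 1 / (0.1598) ≈ 6.25782, so M₂ = 6.25782 × 5.466 ≈ 34.2052 million.
ΔM = M₂ − M₁ = 34.2052 − 63.5582 = -29.353 million.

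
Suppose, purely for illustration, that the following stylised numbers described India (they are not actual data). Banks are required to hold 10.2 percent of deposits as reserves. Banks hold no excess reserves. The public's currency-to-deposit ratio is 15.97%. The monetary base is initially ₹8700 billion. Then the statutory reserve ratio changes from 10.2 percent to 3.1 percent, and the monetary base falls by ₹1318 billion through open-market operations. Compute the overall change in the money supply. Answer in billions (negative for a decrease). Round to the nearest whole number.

₹6339 billion

Before: m₁ = (1 + 0.1597) / (0.102 + 0.1597) ≈ 4.43141, MB₁ = 8700, so M₁ = 4.43141 × 8700 = 38553.267 billion.
After: m₂ = (1 + 0.1597) / (0.031 + 0.1597) ≈ 6.08128, MB₂ = 8700 − 1318 = 7382, so M₂ = 6.08128 × 7382 ≈ 44892.009 billion.
ΔM = M₂ − M₁ = 44892.009 − 38553.267 = 6338.742 billion.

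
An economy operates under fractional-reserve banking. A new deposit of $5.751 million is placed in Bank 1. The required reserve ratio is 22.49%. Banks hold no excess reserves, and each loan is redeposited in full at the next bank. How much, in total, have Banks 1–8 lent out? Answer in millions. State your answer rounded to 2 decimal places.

Bank i lends (1 − rr)^i of the original deposit: Bank 1 lends 5.751·0.7751 ≈ 4.4576, Bank 2 lends 5.751·0.7751² ≈ 3.4551, and so on.
Summing a geometric series: total = 5.751·[0.7751·(1 − 0.7751^8) / (1 − 0.7751)] ≈ 17.2383 million.

$17.24 million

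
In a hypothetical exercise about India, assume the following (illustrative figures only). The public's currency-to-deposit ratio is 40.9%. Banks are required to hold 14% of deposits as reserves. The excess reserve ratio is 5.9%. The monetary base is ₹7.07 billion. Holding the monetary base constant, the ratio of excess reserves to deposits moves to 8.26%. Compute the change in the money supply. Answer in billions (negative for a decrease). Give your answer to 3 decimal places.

Initially m₁ = (1 + 0.409) / (0.14 + 0.059 + 0.409) ≈ 2.31743, so M₁ = 2.31743 × 7.07 ≈ 16.3842 billion.
After the change m₂ = (1 + 0.409) / (0.14 + 0.0826 + 0.409) ≈ 2.23084, so M₂ = 2.23084 × 7.07 ≈ 15.772 billion.
ΔM = M₂ − M₁ = 15.772 − 16.3842 = -0.6122 billion.

-0.612 billion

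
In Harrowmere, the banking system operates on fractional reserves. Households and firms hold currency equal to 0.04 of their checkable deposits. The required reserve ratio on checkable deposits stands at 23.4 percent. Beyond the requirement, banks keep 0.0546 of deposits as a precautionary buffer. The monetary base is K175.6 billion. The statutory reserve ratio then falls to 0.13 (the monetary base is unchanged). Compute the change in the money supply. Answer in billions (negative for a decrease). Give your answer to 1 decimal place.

K257.3 billion

Initially m₁ = (1 + 0.04) / (0.234 + 0.0546 + 0.04) ≈ 3.16494, so M₁ = 3.16494 × 175.6 ≈ 555.7635 billion.
After the change m₂ = (1 + 0.04) / (0.13 + 0.0546 + 0.04) ≈ 4.63045, so M₂ = 4.63045 × 175.6 ≈ 813.107 billion.
ΔM = M₂ − M₁ = 813.107 − 555.7635 = 257.3435 billion.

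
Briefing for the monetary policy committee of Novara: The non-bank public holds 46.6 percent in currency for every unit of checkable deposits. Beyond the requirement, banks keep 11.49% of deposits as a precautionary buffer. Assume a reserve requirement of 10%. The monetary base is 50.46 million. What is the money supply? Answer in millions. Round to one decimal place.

108.6 million

The money multiplier is m = (1 + c) / (rr + e + c) = (1 + 0.466) / (0.1 + 0.1149 + 0.466) ≈ 2.1530.
So M = m × MB = 2.1530 × 50.46 ≈ 108.6404 million.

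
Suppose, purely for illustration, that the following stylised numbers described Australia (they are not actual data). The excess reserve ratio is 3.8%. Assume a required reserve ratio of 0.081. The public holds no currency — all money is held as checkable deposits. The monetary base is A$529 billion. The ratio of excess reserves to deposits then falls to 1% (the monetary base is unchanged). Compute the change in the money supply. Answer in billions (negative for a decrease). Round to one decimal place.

A$1367.8 billion

Initially m₁ = 1 / (0.081 + 0.038) ≈ 8.40336, so M₁ = 8.40336 × 529 ≈ 4445.3774 billion.
After the change m₂ = 1 / (0.081 + 0.01) ≈ 10.98901, so M₂ = 10.98901 × 529 ≈ 5813.1863 billion.
ΔM = M₂ − M₁ = 5813.1863 − 4445.3774 = 1367.8089 billion.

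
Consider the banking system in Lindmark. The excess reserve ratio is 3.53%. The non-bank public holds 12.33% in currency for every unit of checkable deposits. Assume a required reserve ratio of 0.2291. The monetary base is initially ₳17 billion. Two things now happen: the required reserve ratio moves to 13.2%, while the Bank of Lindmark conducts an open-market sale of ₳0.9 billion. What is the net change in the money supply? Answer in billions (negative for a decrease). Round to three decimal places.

Before: m₁ = (1 + 0.1233) / (0.2291 + 0.0353 + 0.1233) ≈ 2.897343, MB₁ = 17, so M₁ = 2.897343 × 17 ≈ 49.2548 billion.
After: m₂ = (1 + 0.1233) / (0.132 + 0.0353 + 0.1233) ≈ 3.865451, MB₂ = 17 − 0.9 = 16.1, so M₂ = 3.865451 × 16.1 ≈ 62.2338 billion.
ΔM = M₂ − M₁ = 62.2338 − 49.2548 = 12.979 billion.

₳12.979 billion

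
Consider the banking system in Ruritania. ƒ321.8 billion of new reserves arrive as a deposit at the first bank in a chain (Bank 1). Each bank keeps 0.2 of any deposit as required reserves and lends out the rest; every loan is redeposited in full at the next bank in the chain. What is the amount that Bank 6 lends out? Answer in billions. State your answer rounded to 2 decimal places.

Each bank lends a fraction (1 − rr) = 0.8000 of the deposit it receives, so Bank 6 receives 321.8·0.8000^5 and lends 321.8·0.8000^6 ≈ 84.3579 billion.

ƒ84.36 billion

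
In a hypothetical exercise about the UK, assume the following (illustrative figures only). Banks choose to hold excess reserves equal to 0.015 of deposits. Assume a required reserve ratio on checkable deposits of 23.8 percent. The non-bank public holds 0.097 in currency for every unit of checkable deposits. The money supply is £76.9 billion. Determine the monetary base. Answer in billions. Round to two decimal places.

£24.54 billion

The money multiplier is m = (1 + c) / (rr + e + c) = (1 + 0.097) / (0.238 + 0.015 + 0.097) ≈ 3.13429.
MB = M / m = 76.9 / 3.13429 ≈ 24.5351 billion.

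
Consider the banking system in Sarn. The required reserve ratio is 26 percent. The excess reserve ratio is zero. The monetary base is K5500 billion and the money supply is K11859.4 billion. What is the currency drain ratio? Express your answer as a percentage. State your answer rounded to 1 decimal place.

Using m = M/MB = 11859.4/5500 ≈ 2.156255. From m = (1 + c)/(c + rr + e), rearranging gives 1 + c = m·(c + rr + e), so c·(1 − m) = m·(rr + e) − 1.
Hence c = [m·(rr + e) − 1]/(1 − m) = [2.156255 × (0.26 + 0) − 1] / (1 − 2.156255) ≈ 0.379997.

38.0%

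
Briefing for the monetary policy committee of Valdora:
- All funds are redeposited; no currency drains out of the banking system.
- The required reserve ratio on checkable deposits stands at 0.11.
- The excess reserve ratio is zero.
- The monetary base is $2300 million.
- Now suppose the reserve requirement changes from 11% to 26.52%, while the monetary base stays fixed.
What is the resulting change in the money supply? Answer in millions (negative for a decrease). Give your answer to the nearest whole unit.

-12236 million

Initially m₁ = 1 / (0.11) ≈ 9.09091, so M₁ = 9.09091 × 2300 = 20909.093 million.
After the change m₂ = 1 / (0.2652) ≈ 3.77074, so M₂ = 3.77074 × 2300 = 8672.702 million.
ΔM = M₂ − M₁ = 8672.702 − 20909.093 = -12236.391 million.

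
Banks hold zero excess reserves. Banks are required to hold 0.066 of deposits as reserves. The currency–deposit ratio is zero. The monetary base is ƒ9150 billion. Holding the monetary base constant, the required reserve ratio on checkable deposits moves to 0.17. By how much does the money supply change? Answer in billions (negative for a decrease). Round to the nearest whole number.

-84813 billion

Initially m₁ = 1 / (0.066) ≈ 15.15152, so M₁ = 15.15152 × 9150 = 138636.408 billion.
After the change m₂ = 1 / (0.17) ≈ 5.88235, so M₂ = 5.88235 × 9150 = 53823.5025 billion.
ΔM = M₂ − M₁ = 53823.5025 − 138636.408 = -84812.9055 billion.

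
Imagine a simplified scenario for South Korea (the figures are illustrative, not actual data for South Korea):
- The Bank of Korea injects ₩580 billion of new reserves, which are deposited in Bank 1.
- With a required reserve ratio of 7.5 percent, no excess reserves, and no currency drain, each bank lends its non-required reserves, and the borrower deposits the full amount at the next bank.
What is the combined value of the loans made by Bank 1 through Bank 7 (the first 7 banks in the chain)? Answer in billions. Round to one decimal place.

Bank i lends (1 − rr)^i of the original deposit: Bank 1 lends 580·0.9250 = 536.5000, Bank 2 lends 580·0.9250² = 496.2625, and so on.
Summing a geometric series: total = 580·[0.9250·(1 − 0.9250^7) / (1 − 0.9250)] ≈ 3008.5618 billion.

₩3008.6 billion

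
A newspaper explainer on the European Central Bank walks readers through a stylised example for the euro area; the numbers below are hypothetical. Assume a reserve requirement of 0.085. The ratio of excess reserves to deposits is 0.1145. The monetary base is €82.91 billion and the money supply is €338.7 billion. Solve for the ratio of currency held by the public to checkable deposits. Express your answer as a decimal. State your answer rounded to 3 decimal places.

Using m = M/MB = 338.7/82.91 ≈ 4.085153. From m = (1 + c)/(c + rr + e), rearranging gives 1 + c = m·(c + rr + e), so c·(1 − m) = m·(rr + e) − 1.
Hence c = [m·(rr + e) − 1]/(1 − m) = [4.085153 × (0.085 + 0.1145) − 1] / (1 − 4.085153) ≈ 0.059968.

0.060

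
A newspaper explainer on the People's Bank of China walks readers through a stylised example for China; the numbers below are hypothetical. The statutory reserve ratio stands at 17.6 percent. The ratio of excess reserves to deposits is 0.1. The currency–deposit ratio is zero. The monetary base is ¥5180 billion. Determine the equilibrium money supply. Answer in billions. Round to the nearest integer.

¥18768 billion

The money multiplier is m = 1 / (rr + e) = 1 / (0.176 + 0.1) ≈ 3.62319.
So M = m × MB = 3.62319 × 5180 = 18768.1242 billion.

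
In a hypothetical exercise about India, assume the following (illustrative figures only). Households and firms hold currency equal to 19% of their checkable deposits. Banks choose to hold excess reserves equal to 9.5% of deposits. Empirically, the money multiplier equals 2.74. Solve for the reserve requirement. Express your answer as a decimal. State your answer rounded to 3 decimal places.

0.149

Using m = 2.74. Since m = (1 + c)/(c + rr + e), the denominator satisfies c + rr + e = (1 + c)/m = (1 + 0.19) / 2.74 ≈ 0.434307.
With c = 0.19 and e = 0.095, the reserve requirement is 0.434307 − 0.19 − 0.095 = 0.149307.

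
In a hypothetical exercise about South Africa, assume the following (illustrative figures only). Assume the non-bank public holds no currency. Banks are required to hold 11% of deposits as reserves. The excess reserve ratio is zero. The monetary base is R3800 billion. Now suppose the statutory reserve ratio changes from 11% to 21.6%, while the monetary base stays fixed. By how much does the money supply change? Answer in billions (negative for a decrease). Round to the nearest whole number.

Initially m₁ = 1 / (0.11) ≈ 9.09091, so M₁ = 9.09091 × 3800 = 34545.458 billion.
After the change m₂ = 1 / (0.216) ≈ 4.62963, so M₂ = 4.62963 × 3800 = 17592.594 billion.
ΔM = M₂ − M₁ = 17592.594 − 34545.458 = -16952.864 billion.

-16953 billion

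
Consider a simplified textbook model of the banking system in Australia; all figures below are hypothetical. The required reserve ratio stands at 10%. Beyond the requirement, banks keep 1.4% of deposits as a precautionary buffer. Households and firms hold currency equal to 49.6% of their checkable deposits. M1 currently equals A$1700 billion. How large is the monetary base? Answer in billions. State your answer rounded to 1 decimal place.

A$693.2 billion

The money multiplier is m = (1 + c) / (rr + e + c) = (1 + 0.496) / (0.1 + 0.014 + 0.496) ≈ 2.452459.
MB = M / m = 1700 / 2.452459 ≈ 693.1818 billion.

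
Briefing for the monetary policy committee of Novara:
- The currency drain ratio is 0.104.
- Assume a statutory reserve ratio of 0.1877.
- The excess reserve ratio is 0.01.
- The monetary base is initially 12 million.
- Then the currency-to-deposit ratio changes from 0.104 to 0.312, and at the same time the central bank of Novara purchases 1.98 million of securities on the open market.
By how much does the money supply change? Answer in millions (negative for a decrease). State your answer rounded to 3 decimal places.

Before: m₁ = (1 + 0.104) / (0.1877 + 0.01 + 0.104) ≈ 3.659264, MB₁ = 12, so M₁ = 3.659264 × 12 ≈ 43.9112 million.
After: m₂ = (1 + 0.312) / (0.1877 + 0.01 + 0.312) ≈ 2.574063, MB₂ = 12 + 1.98 = 13.98, so M₂ = 2.574063 × 13.98 ≈ 35.9854 million.
ΔM = M₂ − M₁ = 35.9854 − 43.9112 = -7.9258 million.

-7.926 million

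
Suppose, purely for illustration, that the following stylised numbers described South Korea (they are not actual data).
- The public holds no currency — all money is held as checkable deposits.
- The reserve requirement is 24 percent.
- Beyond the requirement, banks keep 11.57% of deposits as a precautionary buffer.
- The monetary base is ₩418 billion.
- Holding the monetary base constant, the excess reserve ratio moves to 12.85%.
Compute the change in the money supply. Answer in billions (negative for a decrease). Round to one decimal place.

Initially m₁ = 1 / (0.24 + 0.1157) ≈ 2.81136, so M₁ = 2.81136 × 418 ≈ 1175.1485 billion.
After the change m₂ = 1 / (0.24 + 0.1285) ≈ 2.71370, so M₂ = 2.71370 × 418 = 1134.3266 billion.
ΔM = M₂ − M₁ = 1134.3266 − 1175.1485 = -40.8219 billion.

-40.8 billion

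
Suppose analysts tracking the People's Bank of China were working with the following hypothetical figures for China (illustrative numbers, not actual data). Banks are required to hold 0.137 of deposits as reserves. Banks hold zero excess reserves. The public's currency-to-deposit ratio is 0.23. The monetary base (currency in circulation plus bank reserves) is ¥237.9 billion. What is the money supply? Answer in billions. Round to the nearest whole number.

The money multiplier is m = (1 + c) / (rr + c) = (1 + 0.23) / (0.137 + 0.23) ≈ 3.3515.
So M = m × MB = 3.3515 × 237.9 ≈ 797.3219 billion.

¥797 billion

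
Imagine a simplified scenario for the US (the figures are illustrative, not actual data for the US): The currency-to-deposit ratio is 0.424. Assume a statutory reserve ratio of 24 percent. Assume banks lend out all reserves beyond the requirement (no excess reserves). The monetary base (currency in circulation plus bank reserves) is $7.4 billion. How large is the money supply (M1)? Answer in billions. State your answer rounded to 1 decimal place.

$15.9 billion

The money multiplier is m = (1 + c) / (rr + c) = (1 + 0.424) / (0.24 + 0.424) ≈ 2.1446.
So M = m × MB = 2.1446 × 7.4 ≈ 15.87 billion.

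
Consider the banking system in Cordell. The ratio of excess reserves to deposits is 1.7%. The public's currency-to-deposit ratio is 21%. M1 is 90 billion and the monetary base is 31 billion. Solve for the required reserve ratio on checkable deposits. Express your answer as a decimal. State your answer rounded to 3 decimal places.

Using m = M/MB = 90/31 ≈ 2.903226. Since m = (1 + c)/(c + rr + e), the denominator satisfies c + rr + e = (1 + c)/m = (1 + 0.21) / 2.903226 ≈ 0.416778.
With c = 0.21 and e = 0.017, the required reserve ratio on checkable deposits is 0.416778 − 0.21 − 0.017 = 0.189778.

0.190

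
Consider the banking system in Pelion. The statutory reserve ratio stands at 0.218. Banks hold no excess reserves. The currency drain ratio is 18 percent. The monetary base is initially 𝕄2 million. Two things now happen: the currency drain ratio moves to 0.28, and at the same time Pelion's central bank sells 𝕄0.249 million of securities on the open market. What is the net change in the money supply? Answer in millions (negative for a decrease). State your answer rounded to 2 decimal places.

Before: m₁ = (1 + 0.18) / (0.218 + 0.18) ≈ 2.9648, MB₁ = 2, so M₁ = 2.9648 × 2 = 5.9296 million.
After: m₂ = (1 + 0.28) / (0.218 + 0.28) ≈ 2.5703, MB₂ = 2 − 0.249 = 1.751, so M₂ = 2.5703 × 1.751 ≈ 4.5006 million.
ΔM = M₂ − M₁ = 4.5006 − 5.9296 = -1.429 million.

-1.43 million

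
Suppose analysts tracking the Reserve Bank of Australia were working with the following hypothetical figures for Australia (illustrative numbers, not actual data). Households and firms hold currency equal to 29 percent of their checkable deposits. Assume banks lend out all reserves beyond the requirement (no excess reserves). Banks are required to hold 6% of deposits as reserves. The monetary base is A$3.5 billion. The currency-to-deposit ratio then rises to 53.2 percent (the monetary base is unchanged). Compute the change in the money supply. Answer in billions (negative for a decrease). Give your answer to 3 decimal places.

-3.843 billion

Initially m₁ = (1 + 0.29) / (0.06 + 0.29) ≈ 3.68571, so M₁ = 3.68571 × 3.5 ≈ 12.9 billion.
After the change m₂ = (1 + 0.532) / (0.06 + 0.532) ≈ 2.58784, so M₂ = 2.58784 × 3.5 ≈ 9.0574 billion.
ΔM = M₂ − M₁ = 9.0574 − 12.9 = -3.8426 billion.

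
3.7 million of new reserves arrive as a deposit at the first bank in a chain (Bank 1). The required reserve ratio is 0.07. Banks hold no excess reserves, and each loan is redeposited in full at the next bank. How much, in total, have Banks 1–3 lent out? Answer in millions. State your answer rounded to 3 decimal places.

9.617 million

Bank i lends (1 − rr)^i of the original deposit: Bank 1 lends 3.7·0.9300 = 3.4410, Bank 2 lends 3.7·0.9300² ≈ 3.2001, and so on.
Summing a geometric series: total = 3.7·[0.9300·(1 − 0.9300^3) / (1 − 0.9300)] ≈ 9.6173 million.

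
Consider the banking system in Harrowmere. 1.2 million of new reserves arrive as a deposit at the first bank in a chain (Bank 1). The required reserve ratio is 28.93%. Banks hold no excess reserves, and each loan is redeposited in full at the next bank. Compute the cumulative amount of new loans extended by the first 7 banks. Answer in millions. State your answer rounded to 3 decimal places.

Bank i lends (1 − rr)^i of the original deposit: Bank 1 lends 1.2·0.7107 ≈ 0.8528, Bank 2 lends 1.2·0.7107² ≈ 0.6061, and so on.
Summing a geometric series: total = 1.2·[0.7107·(1 − 0.7107^7) / (1 − 0.7107)] ≈ 2.6780 million.

2.678 million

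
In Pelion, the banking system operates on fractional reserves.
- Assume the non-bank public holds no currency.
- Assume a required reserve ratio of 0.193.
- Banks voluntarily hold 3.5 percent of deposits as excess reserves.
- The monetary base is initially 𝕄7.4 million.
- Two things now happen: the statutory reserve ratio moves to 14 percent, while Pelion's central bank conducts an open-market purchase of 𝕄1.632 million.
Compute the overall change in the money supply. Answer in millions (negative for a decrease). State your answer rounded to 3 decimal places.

𝕄19.155 million

Before: m₁ = 1 / (0.193 + 0.035) ≈ 4.38596, MB₁ = 7.4, so M₁ = 4.38596 × 7.4 ≈ 32.4561 million.
After: m₂ = 1 / (0.14 + 0.035) ≈ 5.71429, MB₂ = 7.4 + 1.632 = 9.032, so M₂ = 5.71429 × 9.032 ≈ 51.6115 million.
ΔM = M₂ − M₁ = 51.6115 − 32.4561 = 19.1554 million.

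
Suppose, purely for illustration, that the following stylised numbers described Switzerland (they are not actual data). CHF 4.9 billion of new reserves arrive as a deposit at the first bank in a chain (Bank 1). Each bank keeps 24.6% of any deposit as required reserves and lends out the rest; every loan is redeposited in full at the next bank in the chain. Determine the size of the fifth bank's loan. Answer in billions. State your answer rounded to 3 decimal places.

CHF 1.194 billion

Each bank lends a fraction (1 − rr) = 0.7540 of the deposit it receives, so Bank 5 receives 4.9·0.7540^4 and lends 4.9·0.7540^5 ≈ 1.1941 billion.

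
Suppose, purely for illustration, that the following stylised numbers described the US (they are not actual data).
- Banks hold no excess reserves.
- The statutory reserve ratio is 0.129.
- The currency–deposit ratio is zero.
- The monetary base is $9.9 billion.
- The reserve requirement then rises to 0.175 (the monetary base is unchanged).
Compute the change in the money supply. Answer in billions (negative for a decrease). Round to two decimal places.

-20.17 billion

Initially m₁ = 1 / (0.129) ≈ 7.7519, so M₁ = 7.7519 × 9.9 ≈ 76.7438 billion.
After the change m₂ = 1 / (0.175) ≈ 5.7143, so M₂ = 5.7143 × 9.9 ≈ 56.5716 billion.
ΔM = M₂ − M₁ = 56.5716 − 76.7438 = -20.1722 billion.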